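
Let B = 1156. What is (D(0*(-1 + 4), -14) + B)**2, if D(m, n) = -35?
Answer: 1256641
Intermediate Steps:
(D(0*(-1 + 4), -14) + B)**2 = (-35 + 1156)**2 = 1121**2 = 1256641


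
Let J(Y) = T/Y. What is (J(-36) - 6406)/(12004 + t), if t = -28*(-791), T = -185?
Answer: -230431/1229472 ≈ -0.18742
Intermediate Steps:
t = 22148
J(Y) = -185/Y
(J(-36) - 6406)/(12004 + t) = (-185/(-36) - 6406)/(12004 + 22148) = (-185*(-1/36) - 6406)/34152 = (185/36 - 6406)*(1/34152) = -230431/36*1/34152 = -230431/1229472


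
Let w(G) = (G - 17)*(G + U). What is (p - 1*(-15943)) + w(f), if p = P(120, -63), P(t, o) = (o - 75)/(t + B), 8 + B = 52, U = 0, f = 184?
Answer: 3826953/82 ≈ 46670.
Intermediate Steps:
B = 44 (B = -8 + 52 = 44)
P(t, o) = (-75 + o)/(44 + t) (P(t, o) = (o - 75)/(t + 44) = (-75 + o)/(44 + t))
p = -69/82 (p = (-75 - 63)/(44 + 120) = -138/164 = (1/164)*(-138) = -69/82 ≈ -0.84146)
w(G) = G*(-17 + G) (w(G) = (G - 17)*(G + 0) = (-17 + G)*G = G*(-17 + G))
(p - 1*(-15943)) + w(f) = (-69/82 - 1*(-15943)) + 184*(-17 + 184) = (-69/82 + 15943) + 184*167 = 1307257/82 + 30728 = 3826953/82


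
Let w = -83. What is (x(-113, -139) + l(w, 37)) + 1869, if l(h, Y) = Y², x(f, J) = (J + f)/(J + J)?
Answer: 450208/139 ≈ 3238.9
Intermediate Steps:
x(f, J) = (J + f)/(2*J) (x(f, J) = (J + f)/((2*J)) = (J + f)*(1/(2*J)) = (J + f)/(2*J))
(x(-113, -139) + l(w, 37)) + 1869 = ((½)*(-139 - 113)/(-139) + 37²) + 1869 = ((½)*(-1/139)*(-252) + 1369) + 1869 = (126/139 + 1369) + 1869 = 190417/139 + 1869 = 450208/139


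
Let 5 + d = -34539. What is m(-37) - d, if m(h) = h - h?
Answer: 34544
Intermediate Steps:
d = -34544 (d = -5 - 34539 = -34544)
m(h) = 0
m(-37) - d = 0 - 1*(-34544) = 0 + 34544 = 34544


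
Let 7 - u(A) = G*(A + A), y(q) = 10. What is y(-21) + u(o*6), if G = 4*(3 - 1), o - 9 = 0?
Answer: -847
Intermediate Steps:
o = 9 (o = 9 + 0 = 9)
G = 8 (G = 4*2 = 8)
u(A) = 7 - 16*A (u(A) = 7 - 8*(A + A) = 7 - 8*2*A = 7 - 16*A)
y(-21) + u(o*6) = 10 + (7 - 144*6) = 10 + (7 - 16*54) = 10 + (7 - 864) = 10 - 857 = -847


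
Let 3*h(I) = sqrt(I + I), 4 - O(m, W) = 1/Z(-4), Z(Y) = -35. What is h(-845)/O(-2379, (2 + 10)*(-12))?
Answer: 455*I*sqrt(10)/423 ≈ 3.4015*I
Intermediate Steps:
O(m, W) = 141/35 (O(m, W) = 4 - 1/(-35) = 4 - 1*(-1/35) = 4 + 1/35 = 141/35)
h(I) = sqrt(2)*sqrt(I)/3 (h(I) = sqrt(I + I)/3 = sqrt(2*I)/3 = (sqrt(2)*sqrt(I))/3 = sqrt(2)*sqrt(I)/3)
h(-845)/O(-2379, (2 + 10)*(-12)) = (sqrt(2)*sqrt(-845)/3)/(141/35) = (sqrt(2)*(13*I*sqrt(5))/3)*(35/141) = (13*I*sqrt(10)/3)*(35/141) = 455*I*sqrt(10)/423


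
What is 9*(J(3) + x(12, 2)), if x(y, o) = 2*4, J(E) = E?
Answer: 99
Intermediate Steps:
x(y, o) = 8
9*(J(3) + x(12, 2)) = 9*(3 + 8) = 9*11 = 99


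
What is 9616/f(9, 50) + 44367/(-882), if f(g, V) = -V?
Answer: -1783277/7350 ≈ -242.62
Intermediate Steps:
9616/f(9, 50) + 44367/(-882) = 9616/((-1*50)) + 44367/(-882) = 9616/(-50) + 44367*(-1/882) = 9616*(-1/50) - 14789/294 = -4808/25 - 14789/294 = -1783277/7350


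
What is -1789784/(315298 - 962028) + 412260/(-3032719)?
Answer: 2580645516448/980675179435 ≈ 2.6315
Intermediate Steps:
-1789784/(315298 - 962028) + 412260/(-3032719) = -1789784/(-646730) + 412260*(-1/3032719) = -1789784*(-1/646730) - 412260/3032719 = 894892/323365 - 412260/3032719 = 2580645516448/980675179435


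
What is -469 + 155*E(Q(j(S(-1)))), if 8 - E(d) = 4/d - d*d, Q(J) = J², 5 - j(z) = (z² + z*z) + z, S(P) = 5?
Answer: 121093846344/125 ≈ 9.6875e+8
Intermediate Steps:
j(z) = 5 - z - 2*z² (j(z) = 5 - ((z² + z*z) + z) = 5 - ((z² + z²) + z) = 5 - (2*z² + z) = 5 - (z + 2*z²) = 5 + (-z - 2*z²) = 5 - z - 2*z²)
E(d) = 8 + d² - 4/d (E(d) = 8 - (4/d - d*d) = 8 - (4/d - d²) = 8 - (-d² + 4/d) = 8 + (d² - 4/d) = 8 + d² - 4/d)
-469 + 155*E(Q(j(S(-1)))) = -469 + 155*(8 + ((5 - 1*5 - 2*5²)²)² - 4/(5 - 1*5 - 2*5²)²) = -469 + 155*(8 + ((5 - 5 - 2*25)²)² - 4/(5 - 5 - 2*25)²) = -469 + 155*(8 + ((5 - 5 - 50)²)² - 4/(5 - 5 - 50)²) = -469 + 155*(8 + ((-50)²)² - 4/((-50)²)) = -469 + 155*(8 + 2500² - 4/2500) = -469 + 155*(8 + 6250000 - 4*1/2500) = -469 + 155*(8 + 6250000 - 1/625) = -469 + 155*(3906254999/625) = -469 + 121093904969/125 = 121093846344/125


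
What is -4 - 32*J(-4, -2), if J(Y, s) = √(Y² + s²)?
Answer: -4 - 64*√5 ≈ -147.11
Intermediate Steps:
-4 - 32*J(-4, -2) = -4 - 32*√((-4)² + (-2)²) = -4 - 32*√(16 + 4) = -4 - 64*√5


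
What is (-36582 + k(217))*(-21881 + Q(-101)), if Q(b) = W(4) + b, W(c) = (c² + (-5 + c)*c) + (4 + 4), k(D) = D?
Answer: 798648130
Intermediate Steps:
W(c) = 8 + c² + c*(-5 + c) (W(c) = (c² + c*(-5 + c)) + 8 = 8 + c² + c*(-5 + c))
Q(b) = 20 + b (Q(b) = (8 - 5*4 + 2*4²) + b = (8 - 20 + 2*16) + b = (8 - 20 + 32) + b = 20 + b)
(-36582 + k(217))*(-21881 + Q(-101)) = (-36582 + 217)*(-21881 + (20 - 101)) = -36365*(-21881 - 81) = -36365*(-21962) = 798648130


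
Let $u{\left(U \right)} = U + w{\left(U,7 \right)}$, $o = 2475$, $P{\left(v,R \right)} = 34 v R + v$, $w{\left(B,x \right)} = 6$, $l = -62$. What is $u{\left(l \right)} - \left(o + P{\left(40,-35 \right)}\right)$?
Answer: $45029$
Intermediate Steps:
$P{\left(v,R \right)} = v + 34 R v$ ($P{\left(v,R \right)} = 34 R v + v = v + 34 R v$)
$u{\left(U \right)} = 6 + U$ ($u{\left(U \right)} = U + 6 = 6 + U$)
$u{\left(l \right)} - \left(o + P{\left(40,-35 \right)}\right) = \left(6 - 62\right) - \left(2475 + 40 \left(1 + 34 \left(-35\right)\right)\right) = -56 - \left(2475 + 40 \left(1 - 1190\right)\right) = -56 - \left(2475 + 40 \left(-1189\right)\right) = -56 - \left(2475 - 47560\right) = -56 - -45085 = -56 + 45085 = 45029$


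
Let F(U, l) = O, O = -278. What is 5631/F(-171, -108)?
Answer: -5631/278 ≈ -20.255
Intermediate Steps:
F(U, l) = -278
5631/F(-171, -108) = 5631/(-278) = 5631*(-1/278) = -5631/278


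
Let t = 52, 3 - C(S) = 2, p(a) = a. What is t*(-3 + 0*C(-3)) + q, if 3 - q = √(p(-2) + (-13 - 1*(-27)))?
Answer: -153 - 2*√3 ≈ -156.46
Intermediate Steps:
C(S) = 1 (C(S) = 3 - 1*2 = 3 - 2 = 1)
q = 3 - 2*√3 (q = 3 - √(-2 + (-13 - 1*(-27))) = 3 - √(-2 + (-13 + 27)) = 3 - √(-2 + 14) = 3 - √12 = 3 - 2*√3 ≈ -0.46410)
t*(-3 + 0*C(-3)) + q = 52*(-3 + 0*1) + (3 - 2*√3) = 52*(-3 + 0) + (3 - 2*√3) = 52*(-3) + (3 - 2*√3) = -156 + (3 - 2*√3) = -153 - 2*√3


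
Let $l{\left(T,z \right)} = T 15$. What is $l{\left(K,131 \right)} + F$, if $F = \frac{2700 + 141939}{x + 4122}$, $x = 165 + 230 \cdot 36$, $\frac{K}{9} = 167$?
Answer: $\frac{94489218}{4189} \approx 22557.0$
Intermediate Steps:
$K = 1503$ ($K = 9 \cdot 167 = 1503$)
$x = 8445$ ($x = 165 + 8280 = 8445$)
$l{\left(T,z \right)} = 15 T$
$F = \frac{48213}{4189}$ ($F = \frac{2700 + 141939}{8445 + 4122} = \frac{144639}{12567} = 144639 \cdot \frac{1}{12567} = \frac{48213}{4189} \approx 11.509$)
$l{\left(K,131 \right)} + F = 15 \cdot 1503 + \frac{48213}{4189} = 22545 + \frac{48213}{4189} = \frac{94489218}{4189}$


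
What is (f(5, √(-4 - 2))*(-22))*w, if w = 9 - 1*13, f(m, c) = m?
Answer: 440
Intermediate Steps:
w = -4 (w = 9 - 13 = -4)
(f(5, √(-4 - 2))*(-22))*w = (5*(-22))*(-4) = -110*(-4) = 440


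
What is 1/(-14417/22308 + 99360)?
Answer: 1716/170500651 ≈ 1.0064e-5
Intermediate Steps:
1/(-14417/22308 + 99360) = 1/(-14417*1/22308 + 99360) = 1/(-1109/1716 + 99360) = 1/(170500651/1716) = 1716/170500651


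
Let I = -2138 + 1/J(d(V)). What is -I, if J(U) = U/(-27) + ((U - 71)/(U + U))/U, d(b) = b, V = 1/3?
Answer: 55072823/25759 ≈ 2138.0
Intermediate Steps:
V = ⅓ ≈ 0.33333
J(U) = -U/27 + (-71 + U)/(2*U²) (J(U) = U*(-1/27) + ((-71 + U)/((2*U)))/U = -U/27 + ((-71 + U)*(1/(2*U)))/U = -U/27 + ((-71 + U)/(2*U))/U = -U/27 + (-71 + U)/(2*U²))
I = -55072823/25759 (I = -2138 + 1/((-1917 - 2*(⅓)³ + 27*(⅓))/(54*3⁻²)) = -2138 + 1/((1/54)*9*(-1917 - 2*1/27 + 9)) = -2138 + 1/((1/54)*9*(-1917 - 2/27 + 9)) = -2138 + 1/((1/54)*9*(-51518/27)) = -2138 + 1/(-25759/81) = -2138 - 81/25759 = -55072823/25759 ≈ -2138.0)
-I = -1*(-55072823/25759) = 55072823/25759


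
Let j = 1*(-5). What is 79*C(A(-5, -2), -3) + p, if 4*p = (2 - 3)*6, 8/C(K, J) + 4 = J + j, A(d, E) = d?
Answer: -325/6 ≈ -54.167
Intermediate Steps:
j = -5
C(K, J) = 8/(-9 + J) (C(K, J) = 8/(-4 + (J - 5)) = 8/(-4 + (-5 + J)) = 8/(-9 + J))
p = -3/2 (p = ((2 - 3)*6)/4 = (-1*6)/4 = (¼)*(-6) = -3/2 ≈ -1.5000)
79*C(A(-5, -2), -3) + p = 79*(8/(-9 - 3)) - 3/2 = 79*(8/(-12)) - 3/2 = 79*(8*(-1/12)) - 3/2 = 79*(-⅔) - 3/2 = -158/3 - 3/2 = -325/6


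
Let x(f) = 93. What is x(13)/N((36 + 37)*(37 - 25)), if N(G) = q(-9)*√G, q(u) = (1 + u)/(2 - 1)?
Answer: -31*√219/1168 ≈ -0.39277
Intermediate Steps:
q(u) = 1 + u (q(u) = (1 + u)/1 = (1 + u)*1 = 1 + u)
N(G) = -8*√G (N(G) = (1 - 9)*√G = -8*√G)
x(13)/N((36 + 37)*(37 - 25)) = 93/((-8*√(36 + 37)*√(37 - 25))) = 93/((-8*2*√219)) = 93/((-16*√219)) = 93*(-√219/3504) = -31*√219/1168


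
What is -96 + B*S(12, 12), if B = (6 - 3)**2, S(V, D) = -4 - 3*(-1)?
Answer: -105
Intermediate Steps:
S(V, D) = -1 (S(V, D) = -4 + 3 = -1)
B = 9 (B = 3**2 = 9)
-96 + B*S(12, 12) = -96 + 9*(-1) = -96 - 9 = -105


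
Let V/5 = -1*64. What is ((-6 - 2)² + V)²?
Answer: 65536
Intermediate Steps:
V = -320 (V = 5*(-1*64) = 5*(-64) = -320)
((-6 - 2)² + V)² = ((-6 - 2)² - 320)² = ((-8)² - 320)² = (64 - 320)² = (-256)² = 65536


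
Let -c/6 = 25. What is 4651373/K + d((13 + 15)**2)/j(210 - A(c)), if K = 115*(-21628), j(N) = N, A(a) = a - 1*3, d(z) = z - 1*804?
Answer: -1738192799/902860860 ≈ -1.9252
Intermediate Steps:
c = -150 (c = -6*25 = -150)
d(z) = -804 + z (d(z) = z - 804 = -804 + z)
A(a) = -3 + a (A(a) = a - 3 = -3 + a)
K = -2487220
4651373/K + d((13 + 15)**2)/j(210 - A(c)) = 4651373/(-2487220) + (-804 + (13 + 15)**2)/(210 - (-3 - 150)) = 4651373*(-1/2487220) + (-804 + 28**2)/(210 - 1*(-153)) = -4651373/2487220 + (-804 + 784)/(210 + 153) = -4651373/2487220 - 20/363 = -1738192799/902860860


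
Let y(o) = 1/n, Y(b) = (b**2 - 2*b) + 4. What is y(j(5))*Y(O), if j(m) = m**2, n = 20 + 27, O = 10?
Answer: 84/47 ≈ 1.7872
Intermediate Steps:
n = 47
Y(b) = 4 + b**2 - 2*b
y(o) = 1/47
y(j(5))*Y(O) = (4 + 10**2 - 2*10)/47 = (4 + 100 - 20)/47 = (1/47)*84 = 84/47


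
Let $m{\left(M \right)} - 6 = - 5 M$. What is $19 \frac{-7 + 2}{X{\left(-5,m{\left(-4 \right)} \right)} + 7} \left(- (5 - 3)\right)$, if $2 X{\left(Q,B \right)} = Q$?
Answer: $\frac{380}{9} \approx 42.222$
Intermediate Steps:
$m{\left(M \right)} = 6 - 5 M$
$X{\left(Q,B \right)} = \frac{Q}{2}$
$19 \frac{-7 + 2}{X{\left(-5,m{\left(-4 \right)} \right)} + 7} \left(- (5 - 3)\right) = 19 \frac{-7 + 2}{\frac{1}{2} \left(-5\right) + 7} \left(- (5 - 3)\right) = 19 \left(- \frac{5}{- \frac{5}{2} + 7}\right) \left(\left(-1\right) 2\right) = 19 \left(- \frac{5}{\frac{9}{2}}\right) \left(-2\right) = 19 \left(\left(-5\right) \frac{2}{9}\right) \left(-2\right) = 19 \left(- \frac{10}{9}\right) \left(-2\right) = \left(- \frac{190}{9}\right) \left(-2\right) = \frac{380}{9}$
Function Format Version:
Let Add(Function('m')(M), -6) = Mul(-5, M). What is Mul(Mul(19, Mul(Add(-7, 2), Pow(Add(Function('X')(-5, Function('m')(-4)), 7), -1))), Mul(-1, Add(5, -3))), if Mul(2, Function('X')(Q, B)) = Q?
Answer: Rational(380, 9) ≈ 42.222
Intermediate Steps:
Function('m')(M) = Add(6, Mul(-5, M))
Function('X')(Q, B) = Mul(Rational(1, 2), Q)
Mul(Mul(19, Mul(Add(-7, 2), Pow(Add(Function('X')(-5, Function('m')(-4)), 7), -1))), Mul(-1, Add(5, -3))) = Mul(Mul(19, Mul(Add(-7, 2), Pow(Add(Mul(Rational(1, 2), -5), 7), -1))), Mul(-1, Add(5, -3))) = Mul(Mul(19, Mul(-5, Pow(Add(Rational(-5, 2), 7), -1))), Mul(-1, 2)) = Mul(Mul(19, Mul(-5, Pow(Rational(9, 2), -1))), -2) = Mul(Mul(19, Mul(-5, Rational(2, 9))), -2) = Mul(Mul(19, Rational(-10, 9)), -2) = Mul(Rational(-190, 9), -2) = Rational(380, 9)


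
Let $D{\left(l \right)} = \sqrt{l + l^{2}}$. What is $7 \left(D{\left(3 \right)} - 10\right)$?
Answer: $-70 + 14 \sqrt{3} \approx -45.751$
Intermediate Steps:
$7 \left(D{\left(3 \right)} - 10\right) = 7 \left(\sqrt{3 \left(1 + 3\right)} - 10\right) = 7 \left(\sqrt{3 \cdot 4} - 10\right) = 7 \left(\sqrt{12} - 10\right) = 7 \left(2 \sqrt{3} - 10\right) = 7 \left(-10 + 2 \sqrt{3}\right) = -70 + 14 \sqrt{3}$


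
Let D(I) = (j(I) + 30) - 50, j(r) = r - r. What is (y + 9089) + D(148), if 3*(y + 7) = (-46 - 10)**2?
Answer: 30322/3 ≈ 10107.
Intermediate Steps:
j(r) = 0
D(I) = -20 (D(I) = (0 + 30) - 50 = 30 - 50 = -20)
y = 3115/3 (y = -7 + (-46 - 10)**2/3 = -7 + (1/3)*(-56)**2 = -7 + (1/3)*3136 = -7 + 3136/3 = 3115/3 ≈ 1038.3)
(y + 9089) + D(148) = (3115/3 + 9089) - 20 = 30382/3 - 20 = 30322/3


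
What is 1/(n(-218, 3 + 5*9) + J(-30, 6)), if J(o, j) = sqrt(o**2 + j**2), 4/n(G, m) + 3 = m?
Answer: -45/473846 + 6075*sqrt(26)/947692 ≈ 0.032591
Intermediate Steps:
n(G, m) = 4/(-3 + m)
J(o, j) = sqrt(j**2 + o**2)
1/(n(-218, 3 + 5*9) + J(-30, 6)) = 1/(4/(-3 + (3 + 5*9)) + sqrt(6**2 + (-30)**2)) = 1/(4/(-3 + (3 + 45)) + sqrt(36 + 900)) = 1/(4/(-3 + 48) + sqrt(936)) = 1/(4/45 + 6*sqrt(26))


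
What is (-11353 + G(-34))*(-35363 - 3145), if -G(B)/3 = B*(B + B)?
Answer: 704272812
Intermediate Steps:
G(B) = -6*B² (G(B) = -3*B*(B + B) = -3*B*2*B = -6*B²)
(-11353 + G(-34))*(-35363 - 3145) = (-11353 - 6*(-34)²)*(-35363 - 3145) = (-11353 - 6*1156)*(-38508) = (-11353 - 6936)*(-38508) = -18289*(-38508) = 704272812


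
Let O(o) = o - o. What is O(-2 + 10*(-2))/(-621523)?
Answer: 0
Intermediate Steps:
O(o) = 0
O(-2 + 10*(-2))/(-621523) = 0/(-621523) = 0*(-1/621523) = 0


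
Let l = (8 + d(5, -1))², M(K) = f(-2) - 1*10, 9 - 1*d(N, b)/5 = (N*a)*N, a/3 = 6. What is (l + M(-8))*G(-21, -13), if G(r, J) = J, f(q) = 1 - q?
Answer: -62748426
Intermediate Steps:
a = 18 (a = 3*6 = 18)
d(N, b) = 45 - 90*N² (d(N, b) = 45 - 5*N*18*N = 45 - 5*18*N*N = 45 - 90*N²)
M(K) = -7 (M(K) = (1 - 1*(-2)) - 1*10 = (1 + 2) - 10 = 3 - 10 = -7)
l = 4826809 (l = (8 + (45 - 90*5²))² = (8 + (45 - 90*25))² = (8 + (45 - 2250))² = (8 - 2205)² = (-2197)² = 4826809)
(l + M(-8))*G(-21, -13) = (4826809 - 7)*(-13) = 4826802*(-13) = -62748426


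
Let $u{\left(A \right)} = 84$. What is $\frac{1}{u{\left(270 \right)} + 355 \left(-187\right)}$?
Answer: $- \frac{1}{66301} \approx -1.5083 \cdot 10^{-5}$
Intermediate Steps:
$\frac{1}{u{\left(270 \right)} + 355 \left(-187\right)} = \frac{1}{84 + 355 \left(-187\right)} = \frac{1}{84 - 66385} = \frac{1}{-66301} = - \frac{1}{66301}$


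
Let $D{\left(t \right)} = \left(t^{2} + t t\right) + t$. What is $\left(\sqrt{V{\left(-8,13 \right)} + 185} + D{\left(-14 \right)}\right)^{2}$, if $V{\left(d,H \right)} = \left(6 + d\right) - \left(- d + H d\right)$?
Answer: $143163 + 2268 \sqrt{31} \approx 1.5579 \cdot 10^{5}$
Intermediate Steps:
$V{\left(d,H \right)} = 6 + 2 d - H d$ ($V{\left(d,H \right)} = \left(6 + d\right) - \left(- d + H d\right) = 6 + 2 d - H d$)
$D{\left(t \right)} = t + 2 t^{2}$ ($D{\left(t \right)} = \left(t^{2} + t^{2}\right) + t = 2 t^{2} + t = t + 2 t^{2}$)
$\left(\sqrt{V{\left(-8,13 \right)} + 185} + D{\left(-14 \right)}\right)^{2} = \left(\sqrt{\left(6 + 2 \left(-8\right) - 13 \left(-8\right)\right) + 185} - 14 \left(1 + 2 \left(-14\right)\right)\right)^{2} = \left(\sqrt{\left(6 - 16 + 104\right) + 185} - 14 \left(1 - 28\right)\right)^{2} = \left(\sqrt{94 + 185} - -378\right)^{2} = \left(\sqrt{279} + 378\right)^{2} = \left(3 \sqrt{31} + 378\right)^{2} = \left(378 + 3 \sqrt{31}\right)^{2}$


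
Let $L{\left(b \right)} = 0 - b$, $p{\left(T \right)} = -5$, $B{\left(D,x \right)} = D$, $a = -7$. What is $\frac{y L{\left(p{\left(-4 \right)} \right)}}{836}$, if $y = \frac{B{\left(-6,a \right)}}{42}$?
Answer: $- \frac{5}{5852} \approx -0.00085441$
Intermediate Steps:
$y = - \frac{1}{7}$ ($y = - \frac{6}{42} = \left(-6\right) \frac{1}{42} = - \frac{1}{7} \approx -0.14286$)
$L{\left(b \right)} = - b$
$\frac{y L{\left(p{\left(-4 \right)} \right)}}{836} = \frac{\left(- \frac{1}{7}\right) \left(\left(-1\right) \left(-5\right)\right)}{836} = \left(- \frac{1}{7}\right) 5 \cdot \frac{1}{836} = \left(- \frac{5}{7}\right) \frac{1}{836} = - \frac{5}{5852}$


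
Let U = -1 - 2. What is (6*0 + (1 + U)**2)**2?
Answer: 16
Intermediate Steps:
U = -3
(6*0 + (1 + U)**2)**2 = (6*0 + (1 - 3)**2)**2 = (0 + (-2)**2)**2 = (0 + 4)**2 = 4**2 = 16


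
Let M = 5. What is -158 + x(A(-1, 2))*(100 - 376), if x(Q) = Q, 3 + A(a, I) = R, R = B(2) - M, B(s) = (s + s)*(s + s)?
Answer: -2366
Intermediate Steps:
B(s) = 4*s**2 (B(s) = (2*s)*(2*s) = 4*s**2)
R = 11 (R = 4*2**2 - 1*5 = 4*4 - 5 = 16 - 5 = 11)
A(a, I) = 8 (A(a, I) = -3 + 11 = 8)
-158 + x(A(-1, 2))*(100 - 376) = -158 + 8*(100 - 376) = -158 + 8*(-276) = -158 - 2208 = -2366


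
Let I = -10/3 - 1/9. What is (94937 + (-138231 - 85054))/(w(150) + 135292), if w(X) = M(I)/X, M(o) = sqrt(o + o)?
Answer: -1758151333620000/1853272432980031 + 28878300*I*sqrt(62)/1853272432980031 ≈ -0.94867 + 1.227e-7*I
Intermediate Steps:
I = -31/9 (I = -10*1/3 - 1*1/9 = -10/3 - 1/9 = -31/9 ≈ -3.4444)
M(o) = sqrt(2)*sqrt(o) (M(o) = sqrt(2*o) = sqrt(2)*sqrt(o))
w(X) = I*sqrt(62)/(3*X) (w(X) = (sqrt(2)*sqrt(-31/9))/X = (sqrt(2)*(I*sqrt(31)/3))/X = (I*sqrt(62)/3)/X = I*sqrt(62)/(3*X))
(94937 + (-138231 - 85054))/(w(150) + 135292) = (94937 + (-138231 - 85054))/((1/3)*I*sqrt(62)/150 + 135292) = (94937 - 223285)/((1/3)*I*sqrt(62)*(1/150) + 135292) = -128348/(I*sqrt(62)/450 + 135292) = -128348/(135292 + I*sqrt(62)/450)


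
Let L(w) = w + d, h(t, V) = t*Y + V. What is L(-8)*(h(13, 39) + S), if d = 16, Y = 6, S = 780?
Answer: 7176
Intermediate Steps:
h(t, V) = V + 6*t (h(t, V) = t*6 + V = 6*t + V = V + 6*t)
L(w) = 16 + w (L(w) = w + 16 = 16 + w)
L(-8)*(h(13, 39) + S) = (16 - 8)*((39 + 6*13) + 780) = 8*((39 + 78) + 780) = 8*(117 + 780) = 8*897 = 7176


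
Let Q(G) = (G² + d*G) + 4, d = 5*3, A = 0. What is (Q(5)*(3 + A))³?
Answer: 30371328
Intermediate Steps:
d = 15
Q(G) = 4 + G² + 15*G (Q(G) = (G² + 15*G) + 4 = 4 + G² + 15*G)
(Q(5)*(3 + A))³ = ((4 + 5² + 15*5)*(3 + 0))³ = ((4 + 25 + 75)*3)³ = (104*3)³ = 312³ = 30371328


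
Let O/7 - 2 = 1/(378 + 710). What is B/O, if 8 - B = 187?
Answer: -194752/15239 ≈ -12.780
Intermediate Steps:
B = -179 (B = 8 - 1*187 = 8 - 187 = -179)
O = 15239/1088 (O = 14 + 7/(378 + 710) = 14 + 7/1088 = 15239/1088 ≈ 14.006)
B/O = -179/15239/1088 = -179*1088/15239 = -194752/15239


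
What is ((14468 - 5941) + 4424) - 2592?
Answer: 10359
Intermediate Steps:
((14468 - 5941) + 4424) - 2592 = (8527 + 4424) - 2592 = 12951 - 2592 = 10359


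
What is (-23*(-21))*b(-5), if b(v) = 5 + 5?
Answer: 4830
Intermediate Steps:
b(v) = 10
(-23*(-21))*b(-5) = -23*(-21)*10 = 483*10 = 4830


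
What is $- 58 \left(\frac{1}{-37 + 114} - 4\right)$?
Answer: $\frac{17806}{77} \approx 231.25$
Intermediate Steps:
$- 58 \left(\frac{1}{-37 + 114} - 4\right) = - 58 \left(\frac{1}{77} - 4\right) = \left(-58\right) \left(- \frac{307}{77}\right) = \frac{17806}{77}$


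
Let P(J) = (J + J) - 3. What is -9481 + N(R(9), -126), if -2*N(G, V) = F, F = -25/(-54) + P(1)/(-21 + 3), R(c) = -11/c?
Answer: -255994/27 ≈ -9481.3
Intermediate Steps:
P(J) = -3 + 2*J (P(J) = 2*J - 3 = -3 + 2*J)
F = 14/27 (F = -25/(-54) + (-3 + 2*1)/(-21 + 3) = -25*(-1/54) + (-3 + 2)/(-18) = 25/54 - 1*(-1/18) = 25/54 + 1/18 = 14/27 ≈ 0.51852)
N(G, V) = -7/27 (N(G, V) = -½*14/27 = -7/27)
-9481 + N(R(9), -126) = -9481 - 7/27 = -255994/27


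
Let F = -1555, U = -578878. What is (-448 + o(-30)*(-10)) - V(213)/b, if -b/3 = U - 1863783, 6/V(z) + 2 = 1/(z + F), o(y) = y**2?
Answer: -61965131125996/6558544785 ≈ -9448.0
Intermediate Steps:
V(z) = 6/(-2 + 1/(-1555 + z)) (V(z) = 6/(-2 + 1/(z - 1555)) = 6/(-2 + 1/(-1555 + z)))
b = 7327983 (b = -3*(-578878 - 1863783) = -3*(-2442661) = 7327983)
(-448 + o(-30)*(-10)) - V(213)/b = (-448 + (-30)**2*(-10)) - 6*(1555 - 1*213)/(-3111 + 2*213)/7327983 = (-448 + 900*(-10)) - 6*(1555 - 213)/(-3111 + 426)/7327983 = (-448 - 9000) - 6*1342/(-2685)/7327983 = -9448 - 6*(-1/2685)*1342/7327983 = -9448 - (-2684)/(895*7327983) = -9448 - 1*(-2684/6558544785) = -9448 + 2684/6558544785 = -61965131125996/6558544785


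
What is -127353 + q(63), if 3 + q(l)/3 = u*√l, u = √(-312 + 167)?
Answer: -127362 + 9*I*√1015 ≈ -1.2736e+5 + 286.73*I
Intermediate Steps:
u = I*√145 (u = √(-145) = I*√145 ≈ 12.042*I)
q(l) = -9 + 3*I*√145*√l (q(l) = -9 + 3*((I*√145)*√l) = -9 + 3*(I*√145*√l) = -9 + 3*I*√145*√l)
-127353 + q(63) = -127353 + (-9 + 3*I*√145*√63) = -127353 + (-9 + 3*I*√145*(3*√7)) = -127353 + (-9 + 9*I*√1015) = -127362 + 9*I*√1015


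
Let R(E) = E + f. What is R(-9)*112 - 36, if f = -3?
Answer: -1380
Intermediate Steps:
R(E) = -3 + E (R(E) = E - 3 = -3 + E)
R(-9)*112 - 36 = (-3 - 9)*112 - 36 = -12*112 - 36 = -1344 - 36 = -1380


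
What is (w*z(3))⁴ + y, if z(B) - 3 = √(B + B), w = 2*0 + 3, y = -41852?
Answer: -6131 + 14580*√6 ≈ 29583.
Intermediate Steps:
w = 3 (w = 0 + 3 = 3)
z(B) = 3 + √2*√B (z(B) = 3 + √(B + B) = 3 + √(2*B) = 3 + √2*√B)
(w*z(3))⁴ + y = (3*(3 + √2*√3))⁴ - 41852 = (3*(3 + √6))⁴ - 41852 = (9 + 3*√6)⁴ - 41852 = -41852 + (9 + 3*√6)⁴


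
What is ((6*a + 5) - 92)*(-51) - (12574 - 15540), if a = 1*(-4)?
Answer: 8627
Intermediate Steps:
a = -4
((6*a + 5) - 92)*(-51) - (12574 - 15540) = ((6*(-4) + 5) - 92)*(-51) - (12574 - 15540) = ((-24 + 5) - 92)*(-51) - 1*(-2966) = (-19 - 92)*(-51) + 2966 = -111*(-51) + 2966 = 5661 + 2966 = 8627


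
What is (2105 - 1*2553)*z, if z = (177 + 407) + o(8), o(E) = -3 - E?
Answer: -256704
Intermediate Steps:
z = 573 (z = (177 + 407) + (-3 - 1*8) = 584 + (-3 - 8) = 584 - 11 = 573)
(2105 - 1*2553)*z = (2105 - 1*2553)*573 = (2105 - 2553)*573 = -448*573 = -256704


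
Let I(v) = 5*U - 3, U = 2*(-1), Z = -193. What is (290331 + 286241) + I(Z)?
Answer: 576559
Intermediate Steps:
U = -2
I(v) = -13 (I(v) = 5*(-2) - 3 = -10 - 3 = -13)
(290331 + 286241) + I(Z) = (290331 + 286241) - 13 = 576572 - 13 = 576559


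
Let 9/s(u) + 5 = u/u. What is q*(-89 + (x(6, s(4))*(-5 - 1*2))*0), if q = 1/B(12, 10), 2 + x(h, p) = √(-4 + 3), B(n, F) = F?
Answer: -89/10 ≈ -8.9000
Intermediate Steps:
s(u) = -9/4 (s(u) = 9/(-5 + u/u) = 9/(-5 + 1) = 9/(-4) = 9*(-¼) = -9/4)
x(h, p) = -2 + I (x(h, p) = -2 + √(-4 + 3) = -2 + √(-1) = -2 + I)
q = ⅒ (q = 1/10 = ⅒ ≈ 0.10000)
q*(-89 + (x(6, s(4))*(-5 - 1*2))*0) = (-89 + ((-2 + I)*(-5 - 1*2))*0)/10 = (-89 + ((-2 + I)*(-5 - 2))*0)/10 = (-89 + ((-2 + I)*(-7))*0)/10 = (-89 + (14 - 7*I)*0)/10 = (-89 + 0)/10 = (⅒)*(-89) = -89/10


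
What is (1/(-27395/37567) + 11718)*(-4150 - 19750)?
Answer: -1534270265540/5479 ≈ -2.8003e+8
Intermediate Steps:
(1/(-27395/37567) + 11718)*(-4150 - 19750) = (1/(-27395*1/37567) + 11718)*(-23900) = (1/(-27395/37567) + 11718)*(-23900) = (-37567/27395 + 11718)*(-23900) = (320977043/27395)*(-23900) = -1534270265540/5479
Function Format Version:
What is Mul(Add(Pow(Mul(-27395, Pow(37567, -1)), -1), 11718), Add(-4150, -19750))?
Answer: Rational(-1534270265540, 5479) ≈ -2.8003e+8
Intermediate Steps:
Mul(Add(Pow(Mul(-27395, Pow(37567, -1)), -1), 11718), Add(-4150, -19750)) = Mul(Add(Pow(Mul(-27395, Rational(1, 37567)), -1), 11718), -23900) = Mul(Add(Pow(Rational(-27395, 37567), -1), 11718), -23900) = Mul(Add(Rational(-37567, 27395), 11718), -23900) = Mul(Rational(320977043, 27395), -23900) = Rational(-1534270265540, 5479)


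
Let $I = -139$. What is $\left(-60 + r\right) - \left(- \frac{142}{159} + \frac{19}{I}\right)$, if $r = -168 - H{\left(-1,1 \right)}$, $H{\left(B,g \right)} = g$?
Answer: $- \frac{5038370}{22101} \approx -227.97$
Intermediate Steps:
$r = -169$ ($r = -168 - 1 = -169$)
$\left(-60 + r\right) - \left(- \frac{142}{159} + \frac{19}{I}\right) = \left(-60 - 169\right) - \left(- \frac{142}{159} - \frac{19}{139}\right) = -229 - - \frac{22759}{22101} = -229 + \left(\frac{19}{139} + \frac{142}{159}\right) = -229 + \frac{22759}{22101} = - \frac{5038370}{22101}$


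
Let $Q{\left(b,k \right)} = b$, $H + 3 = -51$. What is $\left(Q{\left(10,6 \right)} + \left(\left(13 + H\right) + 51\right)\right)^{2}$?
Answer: $400$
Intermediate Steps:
$H = -54$ ($H = -3 - 51 = -54$)
$\left(Q{\left(10,6 \right)} + \left(\left(13 + H\right) + 51\right)\right)^{2} = \left(10 + \left(\left(13 - 54\right) + 51\right)\right)^{2} = \left(10 + \left(-41 + 51\right)\right)^{2} = \left(10 + 10\right)^{2} = 20^{2} = 400$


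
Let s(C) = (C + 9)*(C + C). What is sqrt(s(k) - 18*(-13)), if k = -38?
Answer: sqrt(2438) ≈ 49.376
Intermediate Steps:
s(C) = 2*C*(9 + C) (s(C) = (9 + C)*(2*C) = 2*C*(9 + C))
sqrt(s(k) - 18*(-13)) = sqrt(2*(-38)*(9 - 38) - 18*(-13)) = sqrt(2*(-38)*(-29) + 234) = sqrt(2204 + 234) = sqrt(2438)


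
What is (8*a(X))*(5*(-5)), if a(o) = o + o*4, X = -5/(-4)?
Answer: -1250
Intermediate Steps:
X = 5/4 (X = -5*(-1/4) = 5/4 ≈ 1.2500)
a(o) = 5*o (a(o) = o + 4*o = 5*o)
(8*a(X))*(5*(-5)) = (8*(5*(5/4)))*(5*(-5)) = (8*(25/4))*(-25) = 50*(-25) = -1250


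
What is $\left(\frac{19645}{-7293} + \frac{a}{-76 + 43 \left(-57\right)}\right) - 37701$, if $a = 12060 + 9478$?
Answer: $- \frac{695013943660}{18429411} \approx -37712.0$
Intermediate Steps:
$a = 21538$
$\left(\frac{19645}{-7293} + \frac{a}{-76 + 43 \left(-57\right)}\right) - 37701 = \left(\frac{19645}{-7293} + \frac{21538}{-76 + 43 \left(-57\right)}\right) - 37701 = \left(19645 \left(- \frac{1}{7293}\right) + \frac{21538}{-76 - 2451}\right) - 37701 = \left(- \frac{19645}{7293} + \frac{21538}{-2527}\right) - 37701 = \left(- \frac{19645}{7293} + 21538 \left(- \frac{1}{2527}\right)\right) - 37701 = \left(- \frac{19645}{7293} - \frac{21538}{2527}\right) - 37701 = - \frac{206719549}{18429411} - 37701 = - \frac{695013943660}{18429411}$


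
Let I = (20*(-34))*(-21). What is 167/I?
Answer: 167/14280 ≈ 0.011695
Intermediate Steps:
I = 14280 (I = -680*(-21) = 14280)
167/I = 167/14280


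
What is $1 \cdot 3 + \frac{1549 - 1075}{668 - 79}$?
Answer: $\frac{2241}{589} \approx 3.8048$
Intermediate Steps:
$1 \cdot 3 + \frac{1549 - 1075}{668 - 79} = 3 + \frac{474}{589} = \frac{2241}{589}$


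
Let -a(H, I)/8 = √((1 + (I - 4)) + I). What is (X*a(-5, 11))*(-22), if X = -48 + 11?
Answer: -6512*√19 ≈ -28385.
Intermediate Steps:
X = -37
a(H, I) = -8*√(-3 + 2*I) (a(H, I) = -8*√((1 + (I - 4)) + I) = -8*√((1 + (-4 + I)) + I) = -8*√((-3 + I) + I) = -8*√(-3 + 2*I))
(X*a(-5, 11))*(-22) = -(-296)*√(-3 + 2*11)*(-22) = -(-296)*√(-3 + 22)*(-22) = -(-296)*√19*(-22) = (296*√19)*(-22) = -6512*√19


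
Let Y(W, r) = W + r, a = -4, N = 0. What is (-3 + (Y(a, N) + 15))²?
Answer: 64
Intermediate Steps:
(-3 + (Y(a, N) + 15))² = (-3 + ((-4 + 0) + 15))² = (-3 + (-4 + 15))² = (-3 + 11)² = 8² = 64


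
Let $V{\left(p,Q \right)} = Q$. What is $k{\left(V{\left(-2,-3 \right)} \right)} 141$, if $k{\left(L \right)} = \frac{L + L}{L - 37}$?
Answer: $\frac{423}{20} \approx 21.15$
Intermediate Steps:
$k{\left(L \right)} = \frac{2 L}{-37 + L}$ ($k{\left(L \right)} = \frac{2 L}{L - 37} = \frac{2 L}{-37 + L}$)
$k{\left(V{\left(-2,-3 \right)} \right)} 141 = 2 \left(-3\right) \frac{1}{-37 - 3} \cdot 141 = 2 \left(-3\right) \frac{1}{-40} \cdot 141 = 2 \left(-3\right) \left(- \frac{1}{40}\right) 141 = \frac{3}{20} \cdot 141 = \frac{423}{20}$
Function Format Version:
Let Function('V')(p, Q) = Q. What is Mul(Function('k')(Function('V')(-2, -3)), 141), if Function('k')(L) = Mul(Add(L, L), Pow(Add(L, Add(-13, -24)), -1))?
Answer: Rational(423, 20) ≈ 21.150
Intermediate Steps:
Function('k')(L) = Mul(2, L, Pow(Add(-37, L), -1)) (Function('k')(L) = Mul(Mul(2, L), Pow(Add(L, -37), -1)) = Mul(Mul(2, L), Pow(Add(-37, L), -1)) = Mul(2, L, Pow(Add(-37, L), -1)))
Mul(Function('k')(Function('V')(-2, -3)), 141) = Mul(Mul(2, -3, Pow(Add(-37, -3), -1)), 141) = Mul(Mul(2, -3, Pow(-40, -1)), 141) = Mul(Mul(2, -3, Rational(-1, 40)), 141) = Mul(Rational(3, 20), 141) = Rational(423, 20)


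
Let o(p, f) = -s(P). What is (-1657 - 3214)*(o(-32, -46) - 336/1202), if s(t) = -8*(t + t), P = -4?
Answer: 188176472/601 ≈ 3.1311e+5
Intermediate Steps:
s(t) = -16*t
o(p, f) = -64 (o(p, f) = -(-16)*(-4) = -1*64 = -64)
(-1657 - 3214)*(o(-32, -46) - 336/1202) = (-1657 - 3214)*(-64 - 336/1202) = -4871*(-64 - 336*1/1202) = -4871*(-64 - 168/601) = -4871*(-38632/601) = 188176472/601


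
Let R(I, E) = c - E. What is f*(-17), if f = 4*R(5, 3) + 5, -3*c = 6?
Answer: 255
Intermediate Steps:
c = -2 (c = -1/3*6 = -2)
R(I, E) = -2 - E
f = -15 (f = 4*(-2 - 1*3) + 5 = 4*(-2 - 3) + 5 = 4*(-5) + 5 = -20 + 5 = -15)
f*(-17) = -15*(-17) = 255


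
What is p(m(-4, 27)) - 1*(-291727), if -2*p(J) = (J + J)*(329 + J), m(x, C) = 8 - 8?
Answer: 291727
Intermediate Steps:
m(x, C) = 0
p(J) = -J*(329 + J) (p(J) = -(J + J)*(329 + J)/2 = -2*J*(329 + J)/2 = -J*(329 + J))
p(m(-4, 27)) - 1*(-291727) = -1*0*(329 + 0) - 1*(-291727) = -1*0*329 + 291727 = 0 + 291727 = 291727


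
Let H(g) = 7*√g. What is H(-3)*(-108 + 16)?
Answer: -644*I*√3 ≈ -1115.4*I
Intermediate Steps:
H(-3)*(-108 + 16) = (7*√(-3))*(-108 + 16) = (7*(I*√3))*(-92) = (7*I*√3)*(-92) = -644*I*√3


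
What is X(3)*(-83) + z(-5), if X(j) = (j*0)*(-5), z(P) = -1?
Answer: -1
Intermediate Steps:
X(j) = 0 (X(j) = 0*(-5) = 0)
X(3)*(-83) + z(-5) = 0*(-83) - 1 = 0 - 1 = -1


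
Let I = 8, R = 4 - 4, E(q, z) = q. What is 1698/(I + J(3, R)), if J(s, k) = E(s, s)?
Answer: 1698/11 ≈ 154.36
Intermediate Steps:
R = 0
J(s, k) = s
1698/(I + J(3, R)) = 1698/(8 + 3) = 1698/11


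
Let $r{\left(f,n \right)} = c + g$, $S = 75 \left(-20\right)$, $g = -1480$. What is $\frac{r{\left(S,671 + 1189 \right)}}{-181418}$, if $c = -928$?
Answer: $\frac{1204}{90709} \approx 0.013273$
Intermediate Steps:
$S = -1500$
$r{\left(f,n \right)} = -2408$ ($r{\left(f,n \right)} = -928 - 1480 = -2408$)
$\frac{r{\left(S,671 + 1189 \right)}}{-181418} = - \frac{2408}{-181418} = \left(-2408\right) \left(- \frac{1}{181418}\right) = \frac{1204}{90709}$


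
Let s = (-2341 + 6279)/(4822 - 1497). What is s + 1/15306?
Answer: 60278353/50892450 ≈ 1.1844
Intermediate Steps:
s = 3938/3325 ≈ 1.1844
s + 1/15306 = 3938/3325 + 1/15306 = 60278353/50892450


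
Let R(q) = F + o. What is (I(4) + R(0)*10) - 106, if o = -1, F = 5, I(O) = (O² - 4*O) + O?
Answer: -62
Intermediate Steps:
I(O) = O² - 3*O
R(q) = 4 (R(q) = 5 - 1 = 4)
(I(4) + R(0)*10) - 106 = (4*(-3 + 4) + 4*10) - 106 = (4*1 + 40) - 106 = (4 + 40) - 106 = 44 - 106 = -62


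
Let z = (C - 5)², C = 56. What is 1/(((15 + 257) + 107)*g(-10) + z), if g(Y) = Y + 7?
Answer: 1/1464 ≈ 0.00068306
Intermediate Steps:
g(Y) = 7 + Y
z = 2601 (z = (56 - 5)² = 51² = 2601)
1/(((15 + 257) + 107)*g(-10) + z) = 1/(((15 + 257) + 107)*(7 - 10) + 2601) = 1/((272 + 107)*(-3) + 2601) = 1/(379*(-3) + 2601) = 1/(-1137 + 2601) = 1/1464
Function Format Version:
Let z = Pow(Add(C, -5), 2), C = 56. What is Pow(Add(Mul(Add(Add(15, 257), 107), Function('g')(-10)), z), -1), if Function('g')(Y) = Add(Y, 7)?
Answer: Rational(1, 1464) ≈ 0.00068306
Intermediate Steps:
Function('g')(Y) = Add(7, Y)
z = 2601 (z = Pow(Add(56, -5), 2) = Pow(51, 2) = 2601)
Pow(Add(Mul(Add(Add(15, 257), 107), Function('g')(-10)), z), -1) = Pow(Add(Mul(Add(Add(15, 257), 107), Add(7, -10)), 2601), -1) = Pow(Add(Mul(Add(272, 107), -3), 2601), -1) = Pow(Add(Mul(379, -3), 2601), -1) = Pow(Add(-1137, 2601), -1) = Pow(1464, -1) = Rational(1, 1464)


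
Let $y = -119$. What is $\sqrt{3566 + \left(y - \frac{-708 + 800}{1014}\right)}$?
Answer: $\frac{17 \sqrt{18141}}{39} \approx 58.71$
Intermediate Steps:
$\sqrt{3566 + \left(y - \frac{-708 + 800}{1014}\right)} = \sqrt{3566 - \left(119 + \frac{-708 + 800}{1014}\right)} = \sqrt{3566 - \left(119 + 92 \cdot \frac{1}{1014}\right)} = \sqrt{3566 - \frac{60379}{507}} = \sqrt{\frac{1747583}{507}} = \frac{17 \sqrt{18141}}{39}$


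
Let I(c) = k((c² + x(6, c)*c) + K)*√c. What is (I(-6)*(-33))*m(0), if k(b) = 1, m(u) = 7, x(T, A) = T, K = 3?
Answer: -231*I*√6 ≈ -565.83*I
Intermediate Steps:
I(c) = √c (I(c) = 1*√c = √c)
(I(-6)*(-33))*m(0) = (√(-6)*(-33))*7 = ((I*√6)*(-33))*7 = -33*I*√6*7 = -231*I*√6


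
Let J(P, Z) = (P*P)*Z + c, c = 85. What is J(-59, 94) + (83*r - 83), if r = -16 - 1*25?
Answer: 323813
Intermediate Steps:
r = -41 (r = -16 - 25 = -41)
J(P, Z) = 85 + Z*P² (J(P, Z) = (P*P)*Z + 85 = P²*Z + 85 = Z*P² + 85 = 85 + Z*P²)
J(-59, 94) + (83*r - 83) = (85 + 94*(-59)²) + (83*(-41) - 83) = (85 + 94*3481) + (-3403 - 83) = (85 + 327214) - 3486 = 327299 - 3486 = 323813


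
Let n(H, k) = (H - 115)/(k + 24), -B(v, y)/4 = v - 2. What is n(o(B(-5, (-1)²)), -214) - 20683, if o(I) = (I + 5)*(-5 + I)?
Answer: -1965207/95 ≈ -20686.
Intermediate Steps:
B(v, y) = 8 - 4*v (B(v, y) = -4*(v - 2) = -4*(-2 + v) = 8 - 4*v)
o(I) = (-5 + I)*(5 + I) (o(I) = (5 + I)*(-5 + I) = (-5 + I)*(5 + I))
n(H, k) = (-115 + H)/(24 + k)
n(o(B(-5, (-1)²)), -214) - 20683 = (-115 + (-25 + (8 - 4*(-5))²))/(24 - 214) - 20683 = (-115 + (-25 + (8 + 20)²))/(-190) - 20683 = -(-115 + (-25 + 28²))/190 - 20683 = -(-115 + (-25 + 784))/190 - 20683 = -(-115 + 759)/190 - 20683 = -1/190*644 - 20683 = -322/95 - 20683 = -1965207/95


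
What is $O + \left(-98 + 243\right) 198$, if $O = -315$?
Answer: $28395$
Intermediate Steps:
$O + \left(-98 + 243\right) 198 = -315 + \left(-98 + 243\right) 198 = -315 + 145 \cdot 198 = -315 + 28710 = 28395$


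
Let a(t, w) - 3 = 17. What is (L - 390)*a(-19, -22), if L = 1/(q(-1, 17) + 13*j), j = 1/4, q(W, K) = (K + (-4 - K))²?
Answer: -600520/77 ≈ -7799.0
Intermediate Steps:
a(t, w) = 20 (a(t, w) = 3 + 17 = 20)
q(W, K) = 16 (q(W, K) = (-4)² = 16)
j = ¼ ≈ 0.25000
L = 4/77 (L = 1/(16 + 13*(¼)) = 1/(16 + 13/4) = 1/(77/4) = 4/77 ≈ 0.051948)
(L - 390)*a(-19, -22) = (4/77 - 390)*20 = -30026/77*20 = -600520/77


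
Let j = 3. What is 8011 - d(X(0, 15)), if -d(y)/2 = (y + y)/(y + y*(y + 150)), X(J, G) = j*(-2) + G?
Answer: 320441/40 ≈ 8011.0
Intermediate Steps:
X(J, G) = -6 + G (X(J, G) = 3*(-2) + G = -6 + G)
d(y) = -4*y/(y + y*(150 + y)) (d(y) = -2*(y + y)/(y + y*(y + 150)) = -2*2*y/(y + y*(150 + y)) = -4*y/(y + y*(150 + y)))
8011 - d(X(0, 15)) = 8011 - (-4)/(151 + (-6 + 15)) = 8011 - (-4)/(151 + 9) = 8011 - (-4)/160 = 8011 - 1*(-1/40) = 8011 + 1/40 = 320441/40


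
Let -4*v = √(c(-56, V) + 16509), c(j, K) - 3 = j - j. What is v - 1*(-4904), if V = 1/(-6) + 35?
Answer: 4904 - 2*√258 ≈ 4871.9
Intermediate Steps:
V = 209/6 (V = -⅙ + 35 = 209/6 ≈ 34.833)
c(j, K) = 3 (c(j, K) = 3 + (j - j) = 3 + 0 = 3)
v = -2*√258 (v = -√(3 + 16509)/4 = -2*√258 ≈ -32.125)
v - 1*(-4904) = -2*√258 - 1*(-4904) = -2*√258 + 4904 = 4904 - 2*√258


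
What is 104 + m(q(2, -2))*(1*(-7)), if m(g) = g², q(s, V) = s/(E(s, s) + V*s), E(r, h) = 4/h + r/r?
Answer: 76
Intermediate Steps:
E(r, h) = 1 + 4/h (E(r, h) = 4/h + 1 = 1 + 4/h)
q(s, V) = s/(V*s + (4 + s)/s) (q(s, V) = s/((4 + s)/s + V*s) = s/(V*s + (4 + s)/s))
104 + m(q(2, -2))*(1*(-7)) = 104 + (2²/(4 + 2 - 2*2²))²*(1*(-7)) = 104 + (4/(4 + 2 - 2*4))²*(-7) = 104 + (4/(4 + 2 - 8))²*(-7) = 104 + (4/(-2))²*(-7) = 104 + (4*(-½))²*(-7) = 104 + (-2)²*(-7) = 104 + 4*(-7) = 104 - 28 = 76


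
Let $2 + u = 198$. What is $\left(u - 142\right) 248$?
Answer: $13392$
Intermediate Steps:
$u = 196$ ($u = -2 + 198 = 196$)
$\left(u - 142\right) 248 = \left(196 - 142\right) 248 = 54 \cdot 248 = 13392$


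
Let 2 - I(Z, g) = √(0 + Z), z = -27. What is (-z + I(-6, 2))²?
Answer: (29 - I*√6)² ≈ 835.0 - 142.07*I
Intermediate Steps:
I(Z, g) = 2 - √Z (I(Z, g) = 2 - √(0 + Z) = 2 - √Z)
(-z + I(-6, 2))² = (-1*(-27) + (2 - √(-6)))² = (27 + (2 - I*√6))² = (29 - I*√6)²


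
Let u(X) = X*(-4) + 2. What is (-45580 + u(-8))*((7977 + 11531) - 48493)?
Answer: 1320150810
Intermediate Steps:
u(X) = 2 - 4*X (u(X) = -4*X + 2 = 2 - 4*X)
(-45580 + u(-8))*((7977 + 11531) - 48493) = (-45580 + (2 - 4*(-8)))*((7977 + 11531) - 48493) = (-45580 + (2 + 32))*(19508 - 48493) = (-45580 + 34)*(-28985) = -45546*(-28985) = 1320150810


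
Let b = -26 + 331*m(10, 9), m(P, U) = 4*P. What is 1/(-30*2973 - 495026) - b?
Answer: -7719830225/584216 ≈ -13214.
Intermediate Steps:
b = 13214 (b = -26 + 331*(4*10) = -26 + 331*40 = -26 + 13240 = 13214)
1/(-30*2973 - 495026) - b = 1/(-30*2973 - 495026) - 1*13214 = 1/(-89190 - 495026) - 13214 = 1/(-584216) - 13214 = -1/584216 - 13214 = -7719830225/584216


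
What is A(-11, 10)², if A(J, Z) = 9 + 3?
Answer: 144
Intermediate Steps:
A(J, Z) = 12
A(-11, 10)² = 12² = 144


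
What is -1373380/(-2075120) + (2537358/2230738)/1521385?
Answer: 116524946816075809/176064144288240140 ≈ 0.66183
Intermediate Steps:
-1373380/(-2075120) + (2537358/2230738)/1521385 = -1373380*(-1/2075120) + (2537358*(1/2230738))*(1/1521385) = 68669/103756 + (1268679/1115369)*(1/1521385) = 68669/103756 + 1268679/1696905666065 = 116524946816075809/176064144288240140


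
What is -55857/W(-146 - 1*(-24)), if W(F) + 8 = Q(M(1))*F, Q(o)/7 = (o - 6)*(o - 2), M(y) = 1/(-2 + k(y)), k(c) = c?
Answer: 55857/17942 ≈ 3.1132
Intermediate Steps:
M(y) = 1/(-2 + y)
Q(o) = 7*(-6 + o)*(-2 + o) (Q(o) = 7*((o - 6)*(o - 2)) = 7*((-6 + o)*(-2 + o)) = 7*(-6 + o)*(-2 + o))
W(F) = -8 + 147*F (W(F) = -8 + (84 - 56/(-2 + 1) + 7*(1/(-2 + 1))²)*F = -8 + (84 - 56/(-1) + 7*(1/(-1))²)*F = -8 + (84 - 56*(-1) + 7*(-1)²)*F = -8 + (84 + 56 + 7*1)*F = -8 + (84 + 56 + 7)*F = -8 + 147*F)
-55857/W(-146 - 1*(-24)) = -55857/(-8 + 147*(-146 - 1*(-24))) = -55857/(-8 + 147*(-146 + 24)) = -55857/(-8 + 147*(-122)) = -55857/(-8 - 17934) = -55857/(-17942) = -55857*(-1/17942) = 55857/17942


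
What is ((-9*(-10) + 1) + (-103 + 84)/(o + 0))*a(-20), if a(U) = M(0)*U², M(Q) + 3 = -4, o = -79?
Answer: -20182400/79 ≈ -2.5547e+5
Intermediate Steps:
M(Q) = -7 (M(Q) = -3 - 4 = -7)
a(U) = -7*U²
((-9*(-10) + 1) + (-103 + 84)/(o + 0))*a(-20) = ((-9*(-10) + 1) + (-103 + 84)/(-79 + 0))*(-7*(-20)²) = ((90 + 1) - 19/(-79))*(-7*400) = (91 - 19*(-1/79))*(-2800) = (91 + 19/79)*(-2800) = (7208/79)*(-2800) = -20182400/79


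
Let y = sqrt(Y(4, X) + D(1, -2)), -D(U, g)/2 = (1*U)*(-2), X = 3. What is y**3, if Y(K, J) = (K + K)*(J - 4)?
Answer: -8*I ≈ -8.0*I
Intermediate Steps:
Y(K, J) = 2*K*(-4 + J) (Y(K, J) = (2*K)*(-4 + J) = 2*K*(-4 + J))
D(U, g) = 4*U (D(U, g) = -2*1*U*(-2) = -2*U*(-2) = -(-4)*U = 4*U)
y = 2*I (y = sqrt(2*4*(-4 + 3) + 4*1) = sqrt(2*4*(-1) + 4) = sqrt(-8 + 4) = sqrt(-4) = 2*I ≈ 2.0*I)
y**3 = (2*I)**3 = -8*I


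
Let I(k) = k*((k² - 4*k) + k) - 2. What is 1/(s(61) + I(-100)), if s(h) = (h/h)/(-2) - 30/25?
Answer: -10/10300037 ≈ -9.7087e-7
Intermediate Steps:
s(h) = -17/10 (s(h) = 1*(-½) - 30*1/25 = -½ - 6/5 = -17/10)
I(k) = -2 + k*(k² - 3*k) (I(k) = k*(k² - 3*k) - 2 = -2 + k*(k² - 3*k))
1/(s(61) + I(-100)) = 1/(-17/10 + (-2 + (-100)³ - 3*(-100)²)) = 1/(-17/10 + (-2 - 1000000 - 3*10000)) = 1/(-17/10 + (-2 - 1000000 - 30000)) = 1/(-17/10 - 1030002) = 1/(-10300037/10) = -10/10300037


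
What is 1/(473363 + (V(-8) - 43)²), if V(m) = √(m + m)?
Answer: 118799/56452839188 + 43*I/28226419594 ≈ 2.1044e-6 + 1.5234e-9*I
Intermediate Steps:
V(m) = √2*√m (V(m) = √(2*m) = √2*√m)
1/(473363 + (V(-8) - 43)²) = 1/(473363 + (√2*√(-8) - 43)²) = 1/(473363 + (√2*(2*I*√2) - 43)²) = 1/(473363 + (4*I - 43)²) = 1/(473363 + (-43 + 4*I)²)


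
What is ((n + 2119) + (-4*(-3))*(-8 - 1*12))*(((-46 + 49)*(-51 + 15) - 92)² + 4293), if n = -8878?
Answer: -310006707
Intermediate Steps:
((n + 2119) + (-4*(-3))*(-8 - 1*12))*(((-46 + 49)*(-51 + 15) - 92)² + 4293) = ((-8878 + 2119) + (-4*(-3))*(-8 - 1*12))*(((-46 + 49)*(-51 + 15) - 92)² + 4293) = (-6759 + 12*(-8 - 12))*((3*(-36) - 92)² + 4293) = (-6759 + 12*(-20))*((-108 - 92)² + 4293) = (-6759 - 240)*((-200)² + 4293) = -6999*(40000 + 4293) = -6999*44293 = -310006707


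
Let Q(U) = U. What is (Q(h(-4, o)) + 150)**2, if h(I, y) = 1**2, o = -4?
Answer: 22801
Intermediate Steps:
h(I, y) = 1
(Q(h(-4, o)) + 150)**2 = (1 + 150)**2 = 151**2 = 22801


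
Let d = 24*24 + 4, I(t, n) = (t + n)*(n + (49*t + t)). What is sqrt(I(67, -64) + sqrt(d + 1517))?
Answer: sqrt(9858 + 3*sqrt(233)) ≈ 99.518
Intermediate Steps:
I(t, n) = (n + t)*(n + 50*t)
d = 580 (d = 576 + 4 = 580)
sqrt(I(67, -64) + sqrt(d + 1517)) = sqrt(((-64)**2 + 50*67**2 + 51*(-64)*67) + sqrt(580 + 1517)) = sqrt((4096 + 50*4489 - 218688) + sqrt(2097)) = sqrt((4096 + 224450 - 218688) + 3*sqrt(233)) = sqrt(9858 + 3*sqrt(233))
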